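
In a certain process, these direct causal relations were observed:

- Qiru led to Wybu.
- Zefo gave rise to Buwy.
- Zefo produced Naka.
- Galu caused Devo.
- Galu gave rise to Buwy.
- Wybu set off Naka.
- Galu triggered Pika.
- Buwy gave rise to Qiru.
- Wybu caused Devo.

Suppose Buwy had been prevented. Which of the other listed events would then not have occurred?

Qiru, Wybu

Downstream of Buwy: Qiru, Wybu, Devo, Naka.
Of those, still caused via another path: Devo, Naka.
The remainder have no surviving cause.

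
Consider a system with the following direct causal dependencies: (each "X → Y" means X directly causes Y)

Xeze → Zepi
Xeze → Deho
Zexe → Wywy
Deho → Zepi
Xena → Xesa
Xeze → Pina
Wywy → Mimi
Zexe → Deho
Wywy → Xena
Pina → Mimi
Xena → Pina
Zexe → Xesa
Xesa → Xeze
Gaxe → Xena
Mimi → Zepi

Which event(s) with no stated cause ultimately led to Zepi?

Tracing upstream from Zepi: Zepi ← Deho ← Zexe.
A separate upstream branch: Zepi ← Xeze ← Xesa ← Xena ← Gaxe.
Each of those chain origins has no stated cause.

Gaxe, Zexe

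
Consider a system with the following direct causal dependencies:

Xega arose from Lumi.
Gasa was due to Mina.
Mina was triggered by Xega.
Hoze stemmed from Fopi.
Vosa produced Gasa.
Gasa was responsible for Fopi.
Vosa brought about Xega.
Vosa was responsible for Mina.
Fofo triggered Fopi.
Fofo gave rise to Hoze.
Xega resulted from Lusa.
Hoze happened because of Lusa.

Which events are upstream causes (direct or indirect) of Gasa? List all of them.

Immediate causes of Gasa: Vosa, Mina.
Further upstream: Lumi, Lusa, Xega.

Lumi, Lusa, Mina, Vosa, Xega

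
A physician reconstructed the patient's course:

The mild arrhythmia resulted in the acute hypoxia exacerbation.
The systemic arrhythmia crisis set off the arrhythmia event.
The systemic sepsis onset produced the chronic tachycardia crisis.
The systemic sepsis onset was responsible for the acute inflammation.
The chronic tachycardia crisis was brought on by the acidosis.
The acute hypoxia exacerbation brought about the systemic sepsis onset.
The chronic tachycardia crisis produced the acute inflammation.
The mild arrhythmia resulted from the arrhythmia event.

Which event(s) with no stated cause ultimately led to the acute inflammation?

Tracing upstream from the acute inflammation: the acute inflammation ← the systemic sepsis onset ← the acute hypoxia exacerbation ← the mild arrhythmia ← the arrhythmia event ← the systemic arrhythmia crisis.
A separate upstream branch: the acute inflammation ← the chronic tachycardia crisis ← the acidosis.
Each of those chain origins has no stated cause.

the acidosis, the systemic arrhythmia crisis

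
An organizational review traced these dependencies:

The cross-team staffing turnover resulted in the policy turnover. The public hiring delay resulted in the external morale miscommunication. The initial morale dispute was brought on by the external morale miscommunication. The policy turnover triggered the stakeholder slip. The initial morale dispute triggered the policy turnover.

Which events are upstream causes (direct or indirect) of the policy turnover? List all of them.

Immediate causes of the policy turnover: the cross-team staffing turnover, the initial morale dispute.
Further upstream: the public hiring delay, the external morale miscommunication.

the cross-team staffing turnover, the external morale miscommunication, the initial morale dispute, the public hiring delay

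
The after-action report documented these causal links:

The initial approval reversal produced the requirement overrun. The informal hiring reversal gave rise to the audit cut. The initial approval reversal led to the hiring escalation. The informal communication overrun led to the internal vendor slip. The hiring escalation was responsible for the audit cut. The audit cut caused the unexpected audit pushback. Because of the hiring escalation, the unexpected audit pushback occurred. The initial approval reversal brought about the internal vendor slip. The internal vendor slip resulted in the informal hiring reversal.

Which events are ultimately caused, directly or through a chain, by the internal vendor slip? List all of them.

the audit cut, the informal hiring reversal, the unexpected audit pushback

Direct effects: the informal hiring reversal.
2 steps out: the audit cut.
3 steps out: the unexpected audit pushback.
Not reachable from it: the initial approval reversal, the hiring escalation, the requirement overrun, the informal communication overrun.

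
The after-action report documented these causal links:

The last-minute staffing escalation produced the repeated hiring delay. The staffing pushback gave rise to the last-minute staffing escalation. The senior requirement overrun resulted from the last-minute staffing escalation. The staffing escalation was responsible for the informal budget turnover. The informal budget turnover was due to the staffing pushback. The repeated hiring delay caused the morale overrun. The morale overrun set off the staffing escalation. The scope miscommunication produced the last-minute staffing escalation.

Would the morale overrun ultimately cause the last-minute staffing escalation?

No

The morale overrun leads to the staffing escalation, the informal budget turnover; the last-minute staffing escalation is not among them.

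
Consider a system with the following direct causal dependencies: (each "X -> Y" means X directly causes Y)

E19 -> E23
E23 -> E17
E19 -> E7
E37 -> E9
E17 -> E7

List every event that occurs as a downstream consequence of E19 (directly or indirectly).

E17, E23, E7

Direct effects: E23, E7.
2 steps out: E17.
Not reachable from it: E37, E9.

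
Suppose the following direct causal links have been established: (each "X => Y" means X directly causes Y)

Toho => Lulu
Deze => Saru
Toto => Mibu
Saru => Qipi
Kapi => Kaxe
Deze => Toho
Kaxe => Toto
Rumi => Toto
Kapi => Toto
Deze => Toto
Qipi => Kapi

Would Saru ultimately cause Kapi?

There is a causal chain: Saru → Qipi → Kapi.

Yes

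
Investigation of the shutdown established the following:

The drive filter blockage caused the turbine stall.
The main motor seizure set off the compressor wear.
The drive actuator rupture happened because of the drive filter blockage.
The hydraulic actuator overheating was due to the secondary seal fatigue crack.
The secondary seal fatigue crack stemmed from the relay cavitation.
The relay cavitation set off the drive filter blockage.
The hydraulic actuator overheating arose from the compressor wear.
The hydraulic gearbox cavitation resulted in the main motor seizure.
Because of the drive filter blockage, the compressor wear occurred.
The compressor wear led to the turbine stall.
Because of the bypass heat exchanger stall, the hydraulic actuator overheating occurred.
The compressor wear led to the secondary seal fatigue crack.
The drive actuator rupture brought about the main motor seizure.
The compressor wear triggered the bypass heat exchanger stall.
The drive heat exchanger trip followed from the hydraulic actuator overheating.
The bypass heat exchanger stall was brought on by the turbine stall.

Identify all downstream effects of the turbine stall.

the bypass heat exchanger stall, the drive heat exchanger trip, the hydraulic actuator overheating

Direct effects: the bypass heat exchanger stall.
2 steps out: the hydraulic actuator overheating.
3 steps out: the drive heat exchanger trip.
Not reachable from it: the hydraulic gearbox cavitation, the relay cavitation, the drive filter blockage, the drive actuator rupture, the main motor seizure, the compressor wear, the secondary seal fatigue crack.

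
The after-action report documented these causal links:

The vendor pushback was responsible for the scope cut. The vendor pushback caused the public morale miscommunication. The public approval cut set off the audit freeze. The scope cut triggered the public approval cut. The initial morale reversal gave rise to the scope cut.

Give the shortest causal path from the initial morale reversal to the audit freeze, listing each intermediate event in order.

the initial morale reversal → the scope cut → the public approval cut → the audit freeze

the initial morale reversal → the scope cut
the scope cut → the public approval cut
the public approval cut → the audit freeze
Length: 3 steps.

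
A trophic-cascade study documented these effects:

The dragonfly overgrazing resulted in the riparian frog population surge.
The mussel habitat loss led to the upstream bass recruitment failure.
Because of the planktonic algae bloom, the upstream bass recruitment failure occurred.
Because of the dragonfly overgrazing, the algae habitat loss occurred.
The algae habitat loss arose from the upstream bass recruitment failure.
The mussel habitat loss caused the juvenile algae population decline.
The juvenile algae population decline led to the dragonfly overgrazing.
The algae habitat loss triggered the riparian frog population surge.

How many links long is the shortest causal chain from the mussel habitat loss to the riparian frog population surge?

3

Shortest chain: the mussel habitat loss → the juvenile algae population decline → the dragonfly overgrazing → the riparian frog population surge.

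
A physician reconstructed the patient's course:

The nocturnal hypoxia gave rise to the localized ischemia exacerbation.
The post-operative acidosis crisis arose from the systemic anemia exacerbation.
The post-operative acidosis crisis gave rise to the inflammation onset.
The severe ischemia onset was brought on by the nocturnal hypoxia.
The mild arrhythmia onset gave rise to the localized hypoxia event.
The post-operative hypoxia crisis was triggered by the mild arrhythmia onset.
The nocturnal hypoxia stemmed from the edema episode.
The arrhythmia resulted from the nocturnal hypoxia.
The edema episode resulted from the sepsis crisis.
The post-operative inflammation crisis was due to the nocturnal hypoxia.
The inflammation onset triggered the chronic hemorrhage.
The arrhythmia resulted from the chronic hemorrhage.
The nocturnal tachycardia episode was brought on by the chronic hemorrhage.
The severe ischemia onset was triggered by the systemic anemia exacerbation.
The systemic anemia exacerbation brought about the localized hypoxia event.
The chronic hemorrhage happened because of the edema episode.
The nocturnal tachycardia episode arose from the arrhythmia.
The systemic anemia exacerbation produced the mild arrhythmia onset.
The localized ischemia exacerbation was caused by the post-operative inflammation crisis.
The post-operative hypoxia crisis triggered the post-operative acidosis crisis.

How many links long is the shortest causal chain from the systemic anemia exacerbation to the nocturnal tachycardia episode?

4

Shortest chain: the systemic anemia exacerbation → the post-operative acidosis crisis → the inflammation onset → the chronic hemorrhage → the nocturnal tachycardia episode.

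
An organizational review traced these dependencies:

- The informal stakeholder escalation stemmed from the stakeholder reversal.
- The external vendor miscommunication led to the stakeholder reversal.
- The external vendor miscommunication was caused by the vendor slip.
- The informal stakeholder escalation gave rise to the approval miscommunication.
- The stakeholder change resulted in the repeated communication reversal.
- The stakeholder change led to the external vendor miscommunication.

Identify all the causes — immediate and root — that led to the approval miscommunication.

Immediate cause of the approval miscommunication: the informal stakeholder escalation.
Further upstream: the stakeholder change, the external vendor miscommunication, the stakeholder reversal, the vendor slip.

the external vendor miscommunication, the informal stakeholder escalation, the stakeholder change, the stakeholder reversal, the vendor slip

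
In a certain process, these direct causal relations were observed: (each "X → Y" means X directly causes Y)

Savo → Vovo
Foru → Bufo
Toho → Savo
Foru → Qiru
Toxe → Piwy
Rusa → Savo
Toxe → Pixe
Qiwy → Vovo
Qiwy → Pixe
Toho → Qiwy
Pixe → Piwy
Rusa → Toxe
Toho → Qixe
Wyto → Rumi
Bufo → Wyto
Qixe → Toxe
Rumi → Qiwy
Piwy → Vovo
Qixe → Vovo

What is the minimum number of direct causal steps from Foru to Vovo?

5

Shortest chain: Foru → Bufo → Wyto → Rumi → Qiwy → Vovo.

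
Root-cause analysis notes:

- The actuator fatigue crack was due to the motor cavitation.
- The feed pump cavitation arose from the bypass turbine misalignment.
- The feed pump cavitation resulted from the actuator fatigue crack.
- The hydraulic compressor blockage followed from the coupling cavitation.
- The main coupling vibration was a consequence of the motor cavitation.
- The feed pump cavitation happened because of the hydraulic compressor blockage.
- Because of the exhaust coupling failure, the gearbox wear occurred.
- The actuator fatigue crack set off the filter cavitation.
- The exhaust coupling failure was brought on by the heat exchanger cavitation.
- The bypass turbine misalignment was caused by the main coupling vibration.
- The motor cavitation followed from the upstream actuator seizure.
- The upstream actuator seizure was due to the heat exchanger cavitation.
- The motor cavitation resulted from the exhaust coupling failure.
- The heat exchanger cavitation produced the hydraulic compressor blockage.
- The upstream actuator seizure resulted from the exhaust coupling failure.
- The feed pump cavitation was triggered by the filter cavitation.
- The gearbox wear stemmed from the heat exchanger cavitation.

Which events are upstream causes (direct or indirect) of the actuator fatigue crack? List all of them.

the exhaust coupling failure, the heat exchanger cavitation, the motor cavitation, the upstream actuator seizure

Immediate cause of the actuator fatigue crack: the motor cavitation.
Further upstream: the heat exchanger cavitation, the exhaust coupling failure, the upstream actuator seizure.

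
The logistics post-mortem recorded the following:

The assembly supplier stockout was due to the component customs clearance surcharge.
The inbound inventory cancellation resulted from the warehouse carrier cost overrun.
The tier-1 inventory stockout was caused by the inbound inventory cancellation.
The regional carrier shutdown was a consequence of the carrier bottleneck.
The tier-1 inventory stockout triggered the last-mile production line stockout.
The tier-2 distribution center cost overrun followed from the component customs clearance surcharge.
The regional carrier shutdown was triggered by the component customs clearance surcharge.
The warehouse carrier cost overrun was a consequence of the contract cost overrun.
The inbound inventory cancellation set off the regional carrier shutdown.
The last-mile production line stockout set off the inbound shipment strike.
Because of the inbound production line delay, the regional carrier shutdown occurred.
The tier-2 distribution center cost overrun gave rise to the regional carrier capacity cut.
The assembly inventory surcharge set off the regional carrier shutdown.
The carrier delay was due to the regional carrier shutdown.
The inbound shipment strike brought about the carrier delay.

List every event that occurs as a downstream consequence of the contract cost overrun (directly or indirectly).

the carrier delay, the inbound inventory cancellation, the inbound shipment strike, the last-mile production line stockout, the regional carrier shutdown, the tier-1 inventory stockout, the warehouse carrier cost overrun

Direct effects: the warehouse carrier cost overrun.
2 steps out: the inbound inventory cancellation.
3 steps out: the tier-1 inventory stockout, the regional carrier shutdown.
4 steps out: the last-mile production line stockout, the carrier delay.
5 steps out: the inbound shipment strike.
Not reachable from it: the component customs clearance surcharge, the assembly supplier stockout, the tier-2 distribution center cost overrun, the carrier bottleneck, the regional carrier capacity cut, the assembly inventory surcharge, the inbound production line delay.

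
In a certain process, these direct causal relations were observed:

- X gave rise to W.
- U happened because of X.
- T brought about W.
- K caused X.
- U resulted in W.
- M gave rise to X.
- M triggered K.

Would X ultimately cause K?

No

X leads to U, W; K is not among them.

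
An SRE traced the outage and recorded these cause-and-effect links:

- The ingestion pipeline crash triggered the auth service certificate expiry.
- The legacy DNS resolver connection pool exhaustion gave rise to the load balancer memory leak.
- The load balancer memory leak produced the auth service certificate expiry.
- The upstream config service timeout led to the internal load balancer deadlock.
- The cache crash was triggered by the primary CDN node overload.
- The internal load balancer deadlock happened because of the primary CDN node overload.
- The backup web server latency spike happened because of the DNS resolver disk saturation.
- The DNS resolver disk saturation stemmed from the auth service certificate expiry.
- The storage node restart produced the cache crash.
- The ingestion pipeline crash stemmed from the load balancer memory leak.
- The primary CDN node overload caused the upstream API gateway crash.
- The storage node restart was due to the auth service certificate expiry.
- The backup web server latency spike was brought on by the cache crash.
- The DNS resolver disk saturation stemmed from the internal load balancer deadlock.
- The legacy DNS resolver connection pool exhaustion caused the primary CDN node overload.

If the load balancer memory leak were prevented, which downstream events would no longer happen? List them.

Downstream of the load balancer memory leak: the ingestion pipeline crash, the auth service certificate expiry, the storage node restart, the cache crash, the DNS resolver disk saturation, the backup web server latency spike.
Of those, still caused via another path: the cache crash, the DNS resolver disk saturation, the backup web server latency spike.
The remainder have no surviving cause.

the auth service certificate expiry, the ingestion pipeline crash, the storage node restart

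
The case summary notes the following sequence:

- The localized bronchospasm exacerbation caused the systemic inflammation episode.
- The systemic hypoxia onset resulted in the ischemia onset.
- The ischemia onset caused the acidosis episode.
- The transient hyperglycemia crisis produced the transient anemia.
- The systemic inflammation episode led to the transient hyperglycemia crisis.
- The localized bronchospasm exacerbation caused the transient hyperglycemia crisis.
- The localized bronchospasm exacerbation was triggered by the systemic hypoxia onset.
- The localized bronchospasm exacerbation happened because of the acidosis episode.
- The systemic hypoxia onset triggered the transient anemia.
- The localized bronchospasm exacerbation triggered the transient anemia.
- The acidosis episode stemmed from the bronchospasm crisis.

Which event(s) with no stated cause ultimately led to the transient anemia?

the bronchospasm crisis, the systemic hypoxia onset

Tracing upstream from the transient anemia: the transient anemia ← the systemic hypoxia onset.
A separate upstream branch: the transient anemia ← the localized bronchospasm exacerbation ← the acidosis episode ← the bronchospasm crisis.
Each of those chain origins has no stated cause.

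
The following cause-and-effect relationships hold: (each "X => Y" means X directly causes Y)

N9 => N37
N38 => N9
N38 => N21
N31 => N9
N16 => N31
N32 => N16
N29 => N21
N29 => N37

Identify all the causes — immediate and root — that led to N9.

N16, N31, N32, N38

Immediate causes of N9: N38, N31.
Further upstream: N32, N16.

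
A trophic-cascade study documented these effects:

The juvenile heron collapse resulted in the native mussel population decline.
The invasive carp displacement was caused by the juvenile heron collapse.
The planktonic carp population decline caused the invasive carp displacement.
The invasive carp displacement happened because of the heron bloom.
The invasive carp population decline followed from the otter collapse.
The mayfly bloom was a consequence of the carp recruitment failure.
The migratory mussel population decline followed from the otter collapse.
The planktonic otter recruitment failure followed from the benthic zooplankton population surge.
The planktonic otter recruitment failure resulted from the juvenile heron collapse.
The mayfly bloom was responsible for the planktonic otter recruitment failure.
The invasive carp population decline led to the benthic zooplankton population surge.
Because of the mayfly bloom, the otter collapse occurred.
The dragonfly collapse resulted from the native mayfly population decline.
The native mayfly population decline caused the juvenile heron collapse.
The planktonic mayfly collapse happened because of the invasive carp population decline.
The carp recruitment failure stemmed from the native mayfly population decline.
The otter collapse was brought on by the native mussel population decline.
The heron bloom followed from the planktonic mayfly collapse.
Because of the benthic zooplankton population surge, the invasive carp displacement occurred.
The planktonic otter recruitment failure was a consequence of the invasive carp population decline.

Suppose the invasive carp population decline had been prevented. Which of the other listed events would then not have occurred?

Downstream of the invasive carp population decline: the benthic zooplankton population surge, the planktonic otter recruitment failure, the planktonic mayfly collapse, the heron bloom, the invasive carp displacement.
Of those, still caused via another path: the planktonic otter recruitment failure, the invasive carp displacement.
The remainder have no surviving cause.

the benthic zooplankton population surge, the heron bloom, the planktonic mayfly collapse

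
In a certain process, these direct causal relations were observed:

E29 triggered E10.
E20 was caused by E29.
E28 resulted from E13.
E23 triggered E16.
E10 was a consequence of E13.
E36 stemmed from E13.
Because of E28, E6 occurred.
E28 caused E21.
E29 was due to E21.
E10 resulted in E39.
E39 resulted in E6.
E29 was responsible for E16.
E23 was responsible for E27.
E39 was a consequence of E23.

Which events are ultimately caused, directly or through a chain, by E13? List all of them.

Direct effects: E28, E10, E36.
2 steps out: E21, E39, E6.
3 steps out: E29.
4 steps out: E20, E16.
Not reachable from it: E23, E27.

E10, E16, E20, E21, E28, E29, E36, E39, E6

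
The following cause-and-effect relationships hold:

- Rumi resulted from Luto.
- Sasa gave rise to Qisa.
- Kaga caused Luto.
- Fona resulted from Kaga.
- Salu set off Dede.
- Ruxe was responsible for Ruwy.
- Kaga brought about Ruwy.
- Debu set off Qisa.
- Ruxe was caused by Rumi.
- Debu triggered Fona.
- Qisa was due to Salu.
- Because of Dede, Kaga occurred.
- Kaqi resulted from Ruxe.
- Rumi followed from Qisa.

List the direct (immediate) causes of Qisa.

Debu, Salu, Sasa → Qisa with nothing further upstream stated.

Debu, Salu, Sasa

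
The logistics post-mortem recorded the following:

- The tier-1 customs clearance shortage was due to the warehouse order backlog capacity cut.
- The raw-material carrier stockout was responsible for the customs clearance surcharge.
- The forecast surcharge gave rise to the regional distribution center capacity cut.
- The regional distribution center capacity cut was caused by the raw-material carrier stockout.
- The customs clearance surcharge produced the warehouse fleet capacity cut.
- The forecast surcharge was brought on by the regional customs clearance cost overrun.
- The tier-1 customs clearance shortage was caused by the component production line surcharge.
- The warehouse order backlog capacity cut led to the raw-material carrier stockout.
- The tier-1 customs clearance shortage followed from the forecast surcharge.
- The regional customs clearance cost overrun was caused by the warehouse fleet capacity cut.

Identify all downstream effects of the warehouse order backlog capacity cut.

Direct effects: the raw-material carrier stockout, the tier-1 customs clearance shortage.
2 steps out: the customs clearance surcharge, the regional distribution center capacity cut.
3 steps out: the warehouse fleet capacity cut.
4 steps out: the regional customs clearance cost overrun.
5 steps out: the forecast surcharge.
Not reachable from it: the component production line surcharge.

the customs clearance surcharge, the forecast surcharge, the raw-material carrier stockout, the regional customs clearance cost overrun, the regional distribution center capacity cut, the tier-1 customs clearance shortage, the warehouse fleet capacity cut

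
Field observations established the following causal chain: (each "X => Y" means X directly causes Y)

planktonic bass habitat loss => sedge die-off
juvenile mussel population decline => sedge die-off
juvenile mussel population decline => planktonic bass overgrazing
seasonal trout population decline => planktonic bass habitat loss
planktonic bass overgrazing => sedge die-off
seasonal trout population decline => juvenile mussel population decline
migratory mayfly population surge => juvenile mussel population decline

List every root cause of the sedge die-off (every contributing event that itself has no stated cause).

the migratory mayfly population surge, the seasonal trout population decline

Tracing upstream from the sedge die-off: the sedge die-off ← the planktonic bass habitat loss ← the seasonal trout population decline.
A separate upstream branch: the sedge die-off ← the juvenile mussel population decline ← the migratory mayfly population surge.
Each of those chain origins has no stated cause.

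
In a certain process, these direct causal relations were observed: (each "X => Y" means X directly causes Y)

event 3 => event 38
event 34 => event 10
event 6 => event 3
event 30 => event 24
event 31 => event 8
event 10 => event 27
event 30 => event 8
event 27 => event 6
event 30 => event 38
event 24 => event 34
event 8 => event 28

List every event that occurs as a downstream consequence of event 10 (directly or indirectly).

Direct effects: event 27.
2 steps out: event 6.
3 steps out: event 3.
4 steps out: event 38.
Not reachable from it: event 31, event 30, event 8, event 28, event 24, event 34.

event 27, event 3, event 38, event 6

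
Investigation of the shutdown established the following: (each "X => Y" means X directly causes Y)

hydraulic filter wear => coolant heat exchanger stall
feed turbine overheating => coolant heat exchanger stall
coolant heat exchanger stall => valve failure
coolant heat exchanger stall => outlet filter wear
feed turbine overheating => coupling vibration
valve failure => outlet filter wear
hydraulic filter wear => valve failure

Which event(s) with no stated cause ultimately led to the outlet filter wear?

Tracing upstream from the outlet filter wear: the outlet filter wear ← the coolant heat exchanger stall ← the feed turbine overheating.
A separate upstream branch: the outlet filter wear ← the coolant heat exchanger stall ← the hydraulic filter wear.
Each of those chain origins has no stated cause.

the feed turbine overheating, the hydraulic filter wear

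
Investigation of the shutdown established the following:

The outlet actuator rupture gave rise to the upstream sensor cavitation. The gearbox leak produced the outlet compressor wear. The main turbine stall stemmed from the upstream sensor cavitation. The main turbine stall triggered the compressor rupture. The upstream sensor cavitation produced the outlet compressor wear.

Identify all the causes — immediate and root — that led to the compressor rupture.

the main turbine stall, the outlet actuator rupture, the upstream sensor cavitation

Immediate cause of the compressor rupture: the main turbine stall.
Further upstream: the outlet actuator rupture, the upstream sensor cavitation.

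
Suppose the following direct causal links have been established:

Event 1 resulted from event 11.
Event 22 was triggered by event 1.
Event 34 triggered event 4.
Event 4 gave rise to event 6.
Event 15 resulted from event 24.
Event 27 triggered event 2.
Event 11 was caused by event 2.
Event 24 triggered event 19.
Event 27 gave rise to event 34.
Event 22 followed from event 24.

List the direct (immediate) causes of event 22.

Upstream contributors include event 27, event 2, event 11, but only event 1, event 24 feed directly into event 22.

event 1, event 24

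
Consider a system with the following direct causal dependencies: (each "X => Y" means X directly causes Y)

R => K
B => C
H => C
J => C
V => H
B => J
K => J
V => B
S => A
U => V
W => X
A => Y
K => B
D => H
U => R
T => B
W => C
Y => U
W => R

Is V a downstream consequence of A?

There is a causal chain: A → Y → U → V.

Yes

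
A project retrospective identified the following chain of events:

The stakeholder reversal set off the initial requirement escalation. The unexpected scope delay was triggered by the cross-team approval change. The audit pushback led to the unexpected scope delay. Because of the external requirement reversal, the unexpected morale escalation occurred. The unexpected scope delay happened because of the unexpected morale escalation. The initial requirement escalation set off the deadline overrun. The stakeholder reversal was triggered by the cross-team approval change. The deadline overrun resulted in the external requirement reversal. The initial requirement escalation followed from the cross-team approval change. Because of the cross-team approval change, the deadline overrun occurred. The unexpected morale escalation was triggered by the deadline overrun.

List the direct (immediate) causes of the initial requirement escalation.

the cross-team approval change, the stakeholder reversal → the initial requirement escalation with nothing further upstream stated.

the cross-team approval change, the stakeholder reversal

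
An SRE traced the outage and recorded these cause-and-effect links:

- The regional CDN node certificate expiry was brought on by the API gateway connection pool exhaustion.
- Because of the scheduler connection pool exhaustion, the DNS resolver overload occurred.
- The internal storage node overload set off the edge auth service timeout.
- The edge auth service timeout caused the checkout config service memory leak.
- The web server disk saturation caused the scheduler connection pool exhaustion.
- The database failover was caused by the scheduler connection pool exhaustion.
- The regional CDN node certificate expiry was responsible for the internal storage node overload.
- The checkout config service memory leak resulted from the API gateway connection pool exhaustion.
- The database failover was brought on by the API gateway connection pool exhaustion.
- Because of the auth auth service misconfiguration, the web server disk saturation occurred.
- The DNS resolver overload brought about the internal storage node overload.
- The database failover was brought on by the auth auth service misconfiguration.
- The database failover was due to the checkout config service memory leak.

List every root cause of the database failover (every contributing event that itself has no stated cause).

Tracing upstream from the database failover: the database failover ← the auth auth service misconfiguration.
A separate upstream branch: the database failover ← the API gateway connection pool exhaustion.
Each of those chain origins has no stated cause.

the API gateway connection pool exhaustion, the auth auth service misconfiguration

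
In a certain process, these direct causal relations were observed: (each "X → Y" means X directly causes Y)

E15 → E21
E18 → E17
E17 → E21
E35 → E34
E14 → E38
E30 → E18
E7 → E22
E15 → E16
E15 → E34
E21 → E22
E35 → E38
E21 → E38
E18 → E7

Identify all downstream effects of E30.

Direct effects: E18.
2 steps out: E17, E7.
3 steps out: E21, E22.
4 steps out: E38.
Not reachable from it: E35, E15, E16, E14, E34.

E17, E18, E21, E22, E38, E7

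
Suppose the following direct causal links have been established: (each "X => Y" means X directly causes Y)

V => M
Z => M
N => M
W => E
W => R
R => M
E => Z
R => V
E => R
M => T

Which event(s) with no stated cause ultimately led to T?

Tracing upstream from T: T ← M ← R ← W.
A separate upstream branch: T ← M ← N.
Each of those chain origins has no stated cause.

N, W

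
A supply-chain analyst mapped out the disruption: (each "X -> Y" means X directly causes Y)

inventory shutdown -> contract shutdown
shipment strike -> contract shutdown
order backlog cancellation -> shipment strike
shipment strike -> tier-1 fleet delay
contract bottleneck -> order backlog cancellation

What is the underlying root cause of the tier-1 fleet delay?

the contract bottleneck

Tracing upstream from the tier-1 fleet delay: the tier-1 fleet delay ← the shipment strike ← the order backlog cancellation ← the contract bottleneck.
The contract bottleneck has no stated cause, so it is the root.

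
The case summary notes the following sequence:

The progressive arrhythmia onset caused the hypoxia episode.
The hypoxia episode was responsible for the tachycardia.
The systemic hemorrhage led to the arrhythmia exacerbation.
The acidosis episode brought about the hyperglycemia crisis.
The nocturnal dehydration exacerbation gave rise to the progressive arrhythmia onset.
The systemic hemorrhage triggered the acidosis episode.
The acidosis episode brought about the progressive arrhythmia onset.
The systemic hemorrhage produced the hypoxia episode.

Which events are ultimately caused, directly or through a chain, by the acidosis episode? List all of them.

the hyperglycemia crisis, the hypoxia episode, the progressive arrhythmia onset, the tachycardia

Direct effects: the progressive arrhythmia onset, the hyperglycemia crisis.
2 steps out: the hypoxia episode.
3 steps out: the tachycardia.
Not reachable from it: the systemic hemorrhage, the arrhythmia exacerbation, the nocturnal dehydration exacerbation.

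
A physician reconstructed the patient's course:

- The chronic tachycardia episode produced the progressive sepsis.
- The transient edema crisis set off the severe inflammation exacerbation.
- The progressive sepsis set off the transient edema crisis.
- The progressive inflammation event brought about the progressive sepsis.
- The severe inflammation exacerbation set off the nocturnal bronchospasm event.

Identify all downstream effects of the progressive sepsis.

Direct effects: the transient edema crisis.
2 steps out: the severe inflammation exacerbation.
3 steps out: the nocturnal bronchospasm event.
Not reachable from it: the chronic tachycardia episode, the progressive inflammation event.

the nocturnal bronchospasm event, the severe inflammation exacerbation, the transient edema crisis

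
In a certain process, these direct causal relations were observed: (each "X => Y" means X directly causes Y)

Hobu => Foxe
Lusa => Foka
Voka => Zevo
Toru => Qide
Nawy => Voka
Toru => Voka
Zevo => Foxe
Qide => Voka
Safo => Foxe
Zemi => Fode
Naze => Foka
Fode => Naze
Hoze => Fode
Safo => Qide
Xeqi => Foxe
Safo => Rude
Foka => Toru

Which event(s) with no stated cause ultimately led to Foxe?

Tracing upstream from Foxe: Foxe ← Zevo ← Voka ← Toru ← Foka ← Naze ← Fode ← Hoze.
A separate upstream branch: Foxe ← Zevo ← Voka ← Toru ← Foka ← Naze ← Fode ← Zemi.
A separate upstream branch: Foxe ← Safo.
A separate upstream branch: Foxe ← Zevo ← Voka ← Toru ← Foka ← Lusa.
A separate upstream branch: Foxe ← Xeqi.
A separate upstream branch: Foxe ← Hobu.
A separate upstream branch: Foxe ← Zevo ← Voka ← Nawy.
Each of those chain origins has no stated cause.

Hobu, Hoze, Lusa, Nawy, Safo, Xeqi, Zemi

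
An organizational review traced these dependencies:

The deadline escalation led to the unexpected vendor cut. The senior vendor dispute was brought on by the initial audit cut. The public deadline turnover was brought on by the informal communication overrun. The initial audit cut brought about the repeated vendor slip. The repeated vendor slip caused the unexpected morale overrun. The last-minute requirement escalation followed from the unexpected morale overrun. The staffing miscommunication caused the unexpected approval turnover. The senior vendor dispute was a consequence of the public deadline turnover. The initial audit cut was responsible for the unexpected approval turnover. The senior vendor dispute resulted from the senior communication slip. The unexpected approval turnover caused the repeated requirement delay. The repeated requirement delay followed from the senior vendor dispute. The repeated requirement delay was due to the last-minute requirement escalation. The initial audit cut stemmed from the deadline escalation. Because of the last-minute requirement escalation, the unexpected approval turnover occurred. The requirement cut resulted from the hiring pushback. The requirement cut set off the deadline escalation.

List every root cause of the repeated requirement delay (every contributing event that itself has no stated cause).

the hiring pushback, the informal communication overrun, the senior communication slip, the staffing miscommunication

Tracing upstream from the repeated requirement delay: the repeated requirement delay ← the senior vendor dispute ← the public deadline turnover ← the informal communication overrun.
A separate upstream branch: the repeated requirement delay ← the senior vendor dispute ← the initial audit cut ← the deadline escalation ← the requirement cut ← the hiring pushback.
A separate upstream branch: the repeated requirement delay ← the senior vendor dispute ← the senior communication slip.
A separate upstream branch: the repeated requirement delay ← the unexpected approval turnover ← the staffing miscommunication.
Each of those chain origins has no stated cause.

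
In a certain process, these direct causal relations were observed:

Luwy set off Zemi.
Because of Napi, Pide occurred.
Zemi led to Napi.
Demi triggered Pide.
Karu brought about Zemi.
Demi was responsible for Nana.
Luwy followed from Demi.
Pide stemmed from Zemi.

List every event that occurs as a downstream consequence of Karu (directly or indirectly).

Napi, Pide, Zemi

Direct effects: Zemi.
2 steps out: Napi, Pide.
Not reachable from it: Demi, Luwy, Nana.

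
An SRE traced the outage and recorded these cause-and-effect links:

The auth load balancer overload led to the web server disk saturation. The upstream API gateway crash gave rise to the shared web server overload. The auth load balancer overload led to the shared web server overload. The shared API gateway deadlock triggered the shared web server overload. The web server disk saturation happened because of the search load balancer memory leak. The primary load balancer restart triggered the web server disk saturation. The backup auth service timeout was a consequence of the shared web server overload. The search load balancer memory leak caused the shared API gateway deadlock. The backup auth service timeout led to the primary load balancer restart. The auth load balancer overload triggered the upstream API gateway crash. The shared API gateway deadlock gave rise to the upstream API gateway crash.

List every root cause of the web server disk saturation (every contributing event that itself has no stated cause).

Tracing upstream from the web server disk saturation: the web server disk saturation ← the search load balancer memory leak.
A separate upstream branch: the web server disk saturation ← the auth load balancer overload.
Each of those chain origins has no stated cause.

the auth load balancer overload, the search load balancer memory leak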